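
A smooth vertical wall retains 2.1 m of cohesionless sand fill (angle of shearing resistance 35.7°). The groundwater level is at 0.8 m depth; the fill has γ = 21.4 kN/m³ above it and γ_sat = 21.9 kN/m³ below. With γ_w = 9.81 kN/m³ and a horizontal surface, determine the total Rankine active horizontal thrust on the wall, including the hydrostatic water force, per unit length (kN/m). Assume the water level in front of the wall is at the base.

18.6 kN/m

K_a = tan²(45° − φ/2) = 0.2630.
γ' = 21.9 − 9.81 = 12.09 kN/m³. Depth below WT = 1.3 m.
σ'_h at WT = K_a γ d_w = 4.502 kPa; at base = 4.502 + K_a γ' × 1.3 = 8.636 kPa.
P₁ (0–0.8 m) = ½×4.502×0.8 = 1.801. P₂ (0.8–2.1 m) = ½(4.502+8.636)×1.3 = 8.540.
P_w = ½ γ_w h₂² = 0.5×9.81×1.3² = 8.289. Total = 1.801+8.540+8.289 = 18.63 kN/m.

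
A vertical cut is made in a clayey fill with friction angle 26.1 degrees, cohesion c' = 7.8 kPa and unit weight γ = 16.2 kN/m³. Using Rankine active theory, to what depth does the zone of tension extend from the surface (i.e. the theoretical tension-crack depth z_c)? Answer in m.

1.54 m

K_a = tan²(45° − 26.1°/2) = 0.3889; √K_a = 0.6237.
The active pressure is zero where K_a γ z = 2c√K_a, so z_c = 2c/(γ√K_a) = 2×7.8/(16.2×0.6237) = 1.544 m.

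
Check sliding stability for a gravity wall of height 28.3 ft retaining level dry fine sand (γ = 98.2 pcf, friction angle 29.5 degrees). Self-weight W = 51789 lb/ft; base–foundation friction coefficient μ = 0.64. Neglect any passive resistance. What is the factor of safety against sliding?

K_a = tan²(45° − 29.5°/2) = 0.3401.
P_a = ½K_aγH² = 0.5×0.3401×98.2×28.3² = 13370 lb/ft, acting at H/3 = 9.433 ft above the base.
FS_sliding = μW / P_a = 0.64×51789 / 13370 = 2.478.

2.48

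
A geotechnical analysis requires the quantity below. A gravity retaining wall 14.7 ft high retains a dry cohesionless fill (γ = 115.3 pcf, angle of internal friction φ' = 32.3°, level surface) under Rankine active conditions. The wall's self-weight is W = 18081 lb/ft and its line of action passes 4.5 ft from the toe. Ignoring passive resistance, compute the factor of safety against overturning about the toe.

4.39

K_a = tan²(45° − 32.3°/2) = 0.3035.
P_a = ½K_aγH² = 0.5×0.3035×115.3×14.7² = 3781 lb/ft, acting at H/3 = 4.900 ft above the base.
Overturning moment M_o = P_a × H/3 = 3781 × 4.900 = 18530.
Resisting moment M_r = W × 4.5 = 18081 × 4.5 = 81360.
FS_overturning = M_r/M_o = 81360/18530 = 4.392.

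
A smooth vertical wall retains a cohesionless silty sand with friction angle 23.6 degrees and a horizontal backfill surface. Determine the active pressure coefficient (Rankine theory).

K_a = (1 − sin φ)/(1 + sin φ) = (1 − sin 23.6°)/(1 + sin 23.6°) = 0.4282.

0.428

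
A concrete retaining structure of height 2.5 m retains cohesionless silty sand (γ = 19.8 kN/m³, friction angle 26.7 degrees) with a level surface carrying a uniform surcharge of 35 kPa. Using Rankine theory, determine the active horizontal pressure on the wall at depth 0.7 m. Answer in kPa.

18.6 kPa

K_a = (1 − sin φ)/(1 + sin φ) = 0.3800.
σ_v = γz + q = 19.8 × 0.7 + 35 = 48.86 kPa.
σ_h = K_a σ_v = 0.3800 × 48.86 = 18.56 kPa.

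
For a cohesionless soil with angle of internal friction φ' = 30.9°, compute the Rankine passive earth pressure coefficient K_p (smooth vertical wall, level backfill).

K_p = (1 + sin φ)/(1 − sin φ) = tan²(45° + 30.9°/2) = 3.111.

3.11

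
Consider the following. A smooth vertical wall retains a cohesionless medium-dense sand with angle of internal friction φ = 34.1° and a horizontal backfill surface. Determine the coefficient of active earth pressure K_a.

K_a = (1 − sin φ)/(1 + sin φ) = (1 − sin 34.1°)/(1 + sin 34.1°) = 0.2815.

0.282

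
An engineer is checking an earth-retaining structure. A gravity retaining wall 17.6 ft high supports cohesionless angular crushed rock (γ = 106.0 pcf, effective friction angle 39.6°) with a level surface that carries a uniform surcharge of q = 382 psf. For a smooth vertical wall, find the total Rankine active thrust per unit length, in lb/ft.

K_a = tan²(45° − φ/2) = 0.2214.
Soil triangle: ½ K_a γ H² = 0.5×0.2214×106.0×17.6² = 3635 lb/ft.
Surcharge rectangle: K_a q H = 0.2214×382×17.6 = 1489 lb/ft.
Total = 3635 + 1489 = 5124 lb/ft.

5120 lb/ft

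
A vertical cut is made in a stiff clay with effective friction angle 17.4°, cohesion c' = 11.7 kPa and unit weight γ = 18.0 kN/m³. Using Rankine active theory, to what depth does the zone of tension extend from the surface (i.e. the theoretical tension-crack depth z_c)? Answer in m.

K_a = tan²(45° − 17.4°/2) = 0.5396; √K_a = 0.7346.
The active pressure is zero where K_a γ z = 2c√K_a, so z_c = 2c/(γ√K_a) = 2×11.7/(18.0×0.7346) = 1.770 m.

1.77 m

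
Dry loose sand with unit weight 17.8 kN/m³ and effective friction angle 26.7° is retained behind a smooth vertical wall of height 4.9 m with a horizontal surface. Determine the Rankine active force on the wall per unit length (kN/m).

K_a = tan²(45° − φ/2) = 0.3800.
P_a = ½ K_a γ H² = 0.5 × 0.3800 × 17.8 × 4.9² = 81.19 kN/m.

81.2 kN/m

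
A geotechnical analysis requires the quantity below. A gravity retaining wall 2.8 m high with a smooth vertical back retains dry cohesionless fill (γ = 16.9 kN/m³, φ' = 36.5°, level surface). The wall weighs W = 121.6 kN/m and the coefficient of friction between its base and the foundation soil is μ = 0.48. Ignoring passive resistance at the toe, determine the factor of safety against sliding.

3.47

K_a = tan²(45° − 36.5°/2) = 0.2541.
P_a = ½K_aγH² = 0.5×0.2541×16.9×2.8² = 16.83 kN/m, acting at H/3 = 0.9333 m above the base.
FS_sliding = μW / P_a = 0.48×121.6 / 16.83 = 3.468.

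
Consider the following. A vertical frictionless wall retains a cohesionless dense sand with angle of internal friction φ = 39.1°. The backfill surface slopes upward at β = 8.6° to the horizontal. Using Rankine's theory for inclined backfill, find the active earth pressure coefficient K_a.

K_a = cos β · (cos β − √(cos²β − cos²φ)) / (cos β + √(cos²β − cos²φ)).
cos β = 0.9888, cos φ = 0.7760, √(cos²β − cos²φ) = 0.6127.
K_a = 0.9888 × (0.9888 − 0.6127)/(0.9888 + 0.6127) = 0.2322.

0.232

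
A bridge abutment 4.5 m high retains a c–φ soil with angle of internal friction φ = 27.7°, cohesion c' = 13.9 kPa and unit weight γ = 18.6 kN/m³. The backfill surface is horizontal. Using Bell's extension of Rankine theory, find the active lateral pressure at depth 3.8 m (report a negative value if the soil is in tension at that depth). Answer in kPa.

9.02 kPa

K_a = (1 − sin φ)/(1 + sin φ) = 0.3653.
σ_a = K_a γ z − 2c√K_a = 0.3653×18.6×3.8 − 2×13.9×0.6044 = 9.019 kPa.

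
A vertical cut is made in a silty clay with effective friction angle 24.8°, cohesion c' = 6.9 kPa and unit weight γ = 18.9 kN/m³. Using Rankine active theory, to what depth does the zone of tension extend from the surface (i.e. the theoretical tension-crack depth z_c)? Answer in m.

1.14 m

K_a = tan²(45° − 24.8°/2) = 0.4090; √K_a = 0.6395.
The active pressure is zero where K_a γ z = 2c√K_a, so z_c = 2c/(γ√K_a) = 2×6.9/(18.9×0.6395) = 1.142 m.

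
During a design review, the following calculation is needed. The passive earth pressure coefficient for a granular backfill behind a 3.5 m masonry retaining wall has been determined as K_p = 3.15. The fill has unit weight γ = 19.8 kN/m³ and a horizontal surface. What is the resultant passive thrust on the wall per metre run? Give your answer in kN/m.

382 kN/m

P = ½ K_p γ H² = 0.5 × 3.15 × 19.8 × 3.5² = 382.0 kN/m.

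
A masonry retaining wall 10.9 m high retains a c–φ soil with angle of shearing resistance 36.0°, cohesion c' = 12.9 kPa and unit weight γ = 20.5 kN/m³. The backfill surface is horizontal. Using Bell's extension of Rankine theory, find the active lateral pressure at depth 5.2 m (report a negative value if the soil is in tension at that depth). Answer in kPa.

K_a = (1 − sin φ)/(1 + sin φ) = 0.2596.
σ_a = K_a γ z − 2c√K_a = 0.2596×20.5×5.2 − 2×12.9×0.5095 = 14.53 kPa.

14.5 kPa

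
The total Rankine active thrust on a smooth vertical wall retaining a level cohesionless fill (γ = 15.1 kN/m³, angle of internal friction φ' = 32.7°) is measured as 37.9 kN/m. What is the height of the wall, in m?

4.10 m

K_a = 0.2985. P_a = ½ K_a γ H² ⇒ H = √(2P_a/(K_a γ)).
H = √(2×37.9/(0.2985×15.1)) = 4.101 m.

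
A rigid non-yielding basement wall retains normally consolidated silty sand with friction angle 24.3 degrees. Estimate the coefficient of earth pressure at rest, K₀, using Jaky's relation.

0.588

K₀ = 1 − sin φ' = 1 − sin 24.3° = 0.5885.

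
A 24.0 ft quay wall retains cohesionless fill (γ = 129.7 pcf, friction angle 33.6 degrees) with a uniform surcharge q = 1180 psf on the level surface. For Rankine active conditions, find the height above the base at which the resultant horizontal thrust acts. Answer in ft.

9.72 ft

K_a = 0.2875.
Triangular part P₁ = ½K_aγH² = 10740 at H/3 = 8.000 ft; rectangular part P₂ = K_a q H = 8142 at H/2 = 12.00 ft.
ȳ = (P₁·8.000 + P₂·12.00)/(P₁+P₂) = 9.725 ft.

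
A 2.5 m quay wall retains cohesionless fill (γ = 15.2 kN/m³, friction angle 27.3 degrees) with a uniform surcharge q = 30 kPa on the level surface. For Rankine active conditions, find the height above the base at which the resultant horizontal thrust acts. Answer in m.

1.09 m

K_a = 0.3711.
Triangular part P₁ = ½K_aγH² = 17.63 at H/3 = 0.8333 m; rectangular part P₂ = K_a q H = 27.83 at H/2 = 1.250 m.
ȳ = (P₁·0.8333 + P₂·1.250)/(P₁+P₂) = 1.088 m.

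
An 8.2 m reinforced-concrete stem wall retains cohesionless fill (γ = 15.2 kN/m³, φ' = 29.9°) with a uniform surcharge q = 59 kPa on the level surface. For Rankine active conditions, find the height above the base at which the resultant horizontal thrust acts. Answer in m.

3.40 m

K_a = 0.3347.
Triangular part P₁ = ½K_aγH² = 171.0 at H/3 = 2.733 m; rectangular part P₂ = K_a q H = 161.9 at H/2 = 4.100 m.
ȳ = (P₁·2.733 + P₂·4.100)/(P₁+P₂) = 3.398 m.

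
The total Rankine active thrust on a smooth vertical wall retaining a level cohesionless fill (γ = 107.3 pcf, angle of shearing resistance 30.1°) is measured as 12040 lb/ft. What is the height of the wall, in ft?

K_a = 0.3320. P_a = ½ K_a γ H² ⇒ H = √(2P_a/(K_a γ)).
H = √(2×12040/(0.3320×107.3)) = 26.00 ft.

26.0 ft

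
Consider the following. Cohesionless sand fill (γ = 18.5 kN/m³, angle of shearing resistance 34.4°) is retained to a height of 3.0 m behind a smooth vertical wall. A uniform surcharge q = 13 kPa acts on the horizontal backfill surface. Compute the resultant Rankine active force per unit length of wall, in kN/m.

34.0 kN/m

K_a = tan²(45° − φ/2) = 0.2780.
Soil triangle: ½ K_a γ H² = 0.5×0.2780×18.5×3.0² = 23.14 kN/m.
Surcharge rectangle: K_a q H = 0.2780×13×3.0 = 10.84 kN/m.
Total = 23.14 + 10.84 = 33.98 kN/m.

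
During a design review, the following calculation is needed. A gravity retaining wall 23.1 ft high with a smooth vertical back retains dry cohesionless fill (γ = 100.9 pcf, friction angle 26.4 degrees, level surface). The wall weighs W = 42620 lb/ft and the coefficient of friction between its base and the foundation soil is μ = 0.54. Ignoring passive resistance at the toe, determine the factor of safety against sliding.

2.22

K_a = tan²(45° − 26.4°/2) = 0.3844.
P_a = ½K_aγH² = 0.5×0.3844×100.9×23.1² = 10350 lb/ft, acting at H/3 = 7.700 ft above the base.
FS_sliding = μW / P_a = 0.54×42620 / 10350 = 2.224.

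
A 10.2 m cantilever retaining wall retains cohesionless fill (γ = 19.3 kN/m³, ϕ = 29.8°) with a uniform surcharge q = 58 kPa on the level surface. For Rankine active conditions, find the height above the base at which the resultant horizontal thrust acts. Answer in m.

K_a = 0.3360.
Triangular part P₁ = ½K_aγH² = 337.4 at H/3 = 3.400 m; rectangular part P₂ = K_a q H = 198.8 at H/2 = 5.100 m.
ȳ = (P₁·3.400 + P₂·5.100)/(P₁+P₂) = 4.030 m.

4.03 m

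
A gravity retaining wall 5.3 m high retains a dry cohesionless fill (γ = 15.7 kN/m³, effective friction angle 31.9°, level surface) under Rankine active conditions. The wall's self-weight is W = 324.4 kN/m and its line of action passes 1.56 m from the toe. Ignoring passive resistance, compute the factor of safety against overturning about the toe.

4.21

K_a = tan²(45° − 31.9°/2) = 0.3085.
P_a = ½K_aγH² = 0.5×0.3085×15.7×5.3² = 68.03 kN/m, acting at H/3 = 1.767 m above the base.
Overturning moment M_o = P_a × H/3 = 68.03 × 1.767 = 120.2.
Resisting moment M_r = W × 1.56 = 324.4 × 1.56 = 506.1.
FS_overturning = M_r/M_o = 506.1/120.2 = 4.211.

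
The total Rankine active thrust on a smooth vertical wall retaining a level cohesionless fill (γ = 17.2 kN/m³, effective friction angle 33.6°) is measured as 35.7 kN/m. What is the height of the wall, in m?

3.80 m

K_a = 0.2875. P_a = ½ K_a γ H² ⇒ H = √(2P_a/(K_a γ)).
H = √(2×35.7/(0.2875×17.2)) = 3.800 m.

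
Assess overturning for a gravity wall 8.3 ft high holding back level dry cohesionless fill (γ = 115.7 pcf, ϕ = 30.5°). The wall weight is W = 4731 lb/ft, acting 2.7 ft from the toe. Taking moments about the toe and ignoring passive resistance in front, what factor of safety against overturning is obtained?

K_a = tan²(45° − 30.5°/2) = 0.3267.
P_a = ½K_aγH² = 0.5×0.3267×115.7×8.3² = 1302 lb/ft, acting at H/3 = 2.767 ft above the base.
Overturning moment M_o = P_a × H/3 = 1302 × 2.767 = 3602.
Resisting moment M_r = W × 2.7 = 4731 × 2.7 = 12770.
FS_overturning = M_r/M_o = 12770/3602 = 3.546.

3.55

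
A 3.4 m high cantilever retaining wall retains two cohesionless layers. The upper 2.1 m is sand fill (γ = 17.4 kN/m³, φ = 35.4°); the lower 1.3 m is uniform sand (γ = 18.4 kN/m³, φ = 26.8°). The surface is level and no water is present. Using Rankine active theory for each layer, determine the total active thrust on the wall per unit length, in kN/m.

K_a1 = tan²(45°−35.4°/2) = 0.2664; K_a2 = tan²(45°−26.8°/2) = 0.3785.
Layer 1: σ at base = K_a1 γ₁ h₁ = 9.734 kPa; P₁ = ½×9.734×2.1 = 10.22.
Layer 2: σ_v at top = γ₁h₁ = 36.54; σ_h top = K_a2×36.54 = 13.83; σ_h base = K_a2×(36.54+18.4×1.3) = 22.88.
P₂ = ½(13.83+22.88)×1.3 = 23.86. Total P_a = 10.22+23.86 = 34.08 kN/m.

34.1 kN/m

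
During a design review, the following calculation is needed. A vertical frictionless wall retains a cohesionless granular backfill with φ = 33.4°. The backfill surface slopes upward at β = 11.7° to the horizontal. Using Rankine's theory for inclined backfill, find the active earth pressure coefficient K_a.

0.307

K_a = cos β · (cos β − √(cos²β − cos²φ)) / (cos β + √(cos²β − cos²φ)).
cos β = 0.9792, cos φ = 0.8348, √(cos²β − cos²φ) = 0.5118.
K_a = 0.9792 × (0.9792 − 0.5118)/(0.9792 + 0.5118) = 0.3070.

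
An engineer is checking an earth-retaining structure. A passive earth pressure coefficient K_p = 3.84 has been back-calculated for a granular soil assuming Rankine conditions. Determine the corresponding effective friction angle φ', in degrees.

35.9°

K_p = (1+sin φ)/(1−sin φ) ⇒ sin φ = (K_p − 1)/(K_p + 1) = 0.5868.
φ = arcsin(0.5868) = 35.93°.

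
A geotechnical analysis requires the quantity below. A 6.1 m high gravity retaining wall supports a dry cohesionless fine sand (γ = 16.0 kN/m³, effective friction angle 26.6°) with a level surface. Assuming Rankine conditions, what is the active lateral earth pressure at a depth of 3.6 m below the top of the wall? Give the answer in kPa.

K_a = (1 − sin φ)/(1 + sin φ) = 0.3814.
σ_h = K_a γ z = 0.3814 × 16.0 × 3.6 = 21.97 kPa.

22.0 kPa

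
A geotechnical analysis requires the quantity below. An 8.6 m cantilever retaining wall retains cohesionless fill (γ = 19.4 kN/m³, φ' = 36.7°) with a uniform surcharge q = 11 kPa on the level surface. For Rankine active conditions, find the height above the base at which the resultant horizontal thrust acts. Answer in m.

3.03 m

K_a = 0.2519.
Triangular part P₁ = ½K_aγH² = 180.7 at H/3 = 2.867 m; rectangular part P₂ = K_a q H = 23.83 at H/2 = 4.300 m.
ȳ = (P₁·2.867 + P₂·4.300)/(P₁+P₂) = 3.034 m.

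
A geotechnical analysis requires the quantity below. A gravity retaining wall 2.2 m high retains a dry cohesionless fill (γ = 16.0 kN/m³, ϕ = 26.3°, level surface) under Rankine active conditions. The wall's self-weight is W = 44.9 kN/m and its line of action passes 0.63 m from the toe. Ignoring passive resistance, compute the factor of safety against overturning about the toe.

K_a = tan²(45° − 26.3°/2) = 0.3859.
P_a = ½K_aγH² = 0.5×0.3859×16.0×2.2² = 14.94 kN/m, acting at H/3 = 0.7333 m above the base.
Overturning moment M_o = P_a × H/3 = 14.94 × 0.7333 = 10.96.
Resisting moment M_r = W × 0.63 = 44.9 × 0.63 = 28.29.
FS_overturning = M_r/M_o = 28.29/10.96 = 2.581.

2.58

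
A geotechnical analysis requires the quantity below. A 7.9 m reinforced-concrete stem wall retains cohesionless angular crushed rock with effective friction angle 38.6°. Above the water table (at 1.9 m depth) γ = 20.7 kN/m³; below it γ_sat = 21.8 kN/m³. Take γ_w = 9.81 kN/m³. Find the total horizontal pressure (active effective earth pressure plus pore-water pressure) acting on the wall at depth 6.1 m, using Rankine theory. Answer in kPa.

K_a = (1 − sin φ)/(1 + sin φ) = 0.2316.
γ' = 21.8 − 9.81 = 11.99 kN/m³.
Effective vertical stress at 6.1 m: σ'_v = 20.7×1.9 + 11.99×4.20 = 89.69 kPa.
σ'_h = K_a σ'_v = 0.2316 × 89.69 = 20.77 kPa; u = γ_w × 4.20 = 41.20 kPa.
Total σ_h = 20.77 + 41.20 = 61.98 kPa.

62.0 kPa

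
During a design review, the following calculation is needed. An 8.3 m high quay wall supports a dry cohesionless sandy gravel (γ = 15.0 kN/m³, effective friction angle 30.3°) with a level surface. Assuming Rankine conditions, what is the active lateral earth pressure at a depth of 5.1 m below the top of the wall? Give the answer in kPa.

25.2 kPa

K_a = (1 − sin φ)/(1 + sin φ) = 0.3293.
σ_h = K_a γ z = 0.3293 × 15.0 × 5.1 = 25.19 kPa.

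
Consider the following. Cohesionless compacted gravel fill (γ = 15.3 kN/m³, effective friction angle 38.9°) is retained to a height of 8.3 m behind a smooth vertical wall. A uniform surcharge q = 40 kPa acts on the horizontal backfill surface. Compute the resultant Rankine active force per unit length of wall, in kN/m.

196 kN/m

K_a = tan²(45° − φ/2) = 0.2285.
Soil triangle: ½ K_a γ H² = 0.5×0.2285×15.3×8.3² = 120.4 kN/m.
Surcharge rectangle: K_a q H = 0.2285×40×8.3 = 75.87 kN/m.
Total = 120.4 + 75.87 = 196.3 kN/m.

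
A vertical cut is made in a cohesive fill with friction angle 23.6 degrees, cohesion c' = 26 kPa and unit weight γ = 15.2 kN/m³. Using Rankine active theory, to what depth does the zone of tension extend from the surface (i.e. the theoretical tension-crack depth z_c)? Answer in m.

K_a = tan²(45° − 23.6°/2) = 0.4282; √K_a = 0.6544.
The active pressure is zero where K_a γ z = 2c√K_a, so z_c = 2c/(γ√K_a) = 2×26/(15.2×0.6544) = 5.228 m.

5.23 m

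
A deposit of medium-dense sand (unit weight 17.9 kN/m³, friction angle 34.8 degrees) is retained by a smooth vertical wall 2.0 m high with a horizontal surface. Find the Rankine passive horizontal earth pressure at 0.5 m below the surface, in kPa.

32.7 kPa

K_p = (1 + sin φ)/(1 − sin φ) = 3.659.
σ_h = K_p γ z = 3.659 × 17.9 × 0.5 = 32.75 kPa.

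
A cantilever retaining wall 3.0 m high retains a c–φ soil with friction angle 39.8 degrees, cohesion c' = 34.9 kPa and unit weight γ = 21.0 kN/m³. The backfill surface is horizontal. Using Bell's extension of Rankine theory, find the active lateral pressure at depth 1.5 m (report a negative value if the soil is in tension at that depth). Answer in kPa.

-25.8 kPa

K_a = (1 − sin φ)/(1 + sin φ) = 0.2194.
σ_a = K_a γ z − 2c√K_a = 0.2194×21.0×1.5 − 2×34.9×0.4684 = -25.78 kPa.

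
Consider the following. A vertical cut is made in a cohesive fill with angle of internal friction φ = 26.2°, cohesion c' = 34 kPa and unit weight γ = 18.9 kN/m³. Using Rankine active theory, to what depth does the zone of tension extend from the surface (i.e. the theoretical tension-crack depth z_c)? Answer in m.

K_a = tan²(45° − 26.2°/2) = 0.3874; √K_a = 0.6224.
The active pressure is zero where K_a γ z = 2c√K_a, so z_c = 2c/(γ√K_a) = 2×34/(18.9×0.6224) = 5.780 m.

5.78 m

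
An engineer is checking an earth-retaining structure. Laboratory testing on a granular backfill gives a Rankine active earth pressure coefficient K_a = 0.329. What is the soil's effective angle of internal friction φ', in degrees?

K_a = tan²(45° − φ/2) ⇒ 45° − φ/2 = arctan(√0.329) = 29.84°.
φ = 2(45° − 29.84°) = 30.32°.

30.3°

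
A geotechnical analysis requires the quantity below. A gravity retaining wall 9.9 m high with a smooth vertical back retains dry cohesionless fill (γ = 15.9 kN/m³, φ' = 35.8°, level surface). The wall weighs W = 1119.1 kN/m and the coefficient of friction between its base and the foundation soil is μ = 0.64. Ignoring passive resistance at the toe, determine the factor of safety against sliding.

3.51

K_a = tan²(45° − 35.8°/2) = 0.2619.
P_a = ½K_aγH² = 0.5×0.2619×15.9×9.9² = 204.0 kN/m, acting at H/3 = 3.300 m above the base.
FS_sliding = μW / P_a = 0.64×1119.1 / 204.0 = 3.510.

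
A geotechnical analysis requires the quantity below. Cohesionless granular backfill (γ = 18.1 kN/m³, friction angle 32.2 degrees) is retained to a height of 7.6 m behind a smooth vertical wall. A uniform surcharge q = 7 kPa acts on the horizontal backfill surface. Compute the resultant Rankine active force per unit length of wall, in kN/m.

K_a = tan²(45° − φ/2) = 0.3047.
Soil triangle: ½ K_a γ H² = 0.5×0.3047×18.1×7.6² = 159.3 kN/m.
Surcharge rectangle: K_a q H = 0.3047×7×7.6 = 16.21 kN/m.
Total = 159.3 + 16.21 = 175.5 kN/m.

176 kN/m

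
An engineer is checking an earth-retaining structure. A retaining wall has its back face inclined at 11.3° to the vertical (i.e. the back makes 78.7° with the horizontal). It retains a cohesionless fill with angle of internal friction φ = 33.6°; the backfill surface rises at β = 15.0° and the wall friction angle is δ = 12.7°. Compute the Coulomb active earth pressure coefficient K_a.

K_a = sin²(α+φ) / [sin²α · sin(α−δ) · (1 + √{sin(φ+δ)sin(φ−β) / (sin(α−δ)sin(α+β))})²].
With α = 78.7°, φ = 33.6°, δ = 12.7°, β = 15.0°: K_a = 0.4314.

0.431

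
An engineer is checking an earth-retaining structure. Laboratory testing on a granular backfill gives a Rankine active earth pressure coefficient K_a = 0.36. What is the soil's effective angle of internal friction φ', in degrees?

K_a = tan²(45° − φ/2) ⇒ 45° − φ/2 = arctan(√0.36) = 30.96°.
φ = 2(45° − 30.96°) = 28.07°.

28.1°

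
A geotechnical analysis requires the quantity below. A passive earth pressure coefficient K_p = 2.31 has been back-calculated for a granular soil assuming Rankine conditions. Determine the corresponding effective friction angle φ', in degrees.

K_p = (1+sin φ)/(1−sin φ) ⇒ sin φ = (K_p − 1)/(K_p + 1) = 0.3958.
φ = arcsin(0.3958) = 23.31°.

23.3°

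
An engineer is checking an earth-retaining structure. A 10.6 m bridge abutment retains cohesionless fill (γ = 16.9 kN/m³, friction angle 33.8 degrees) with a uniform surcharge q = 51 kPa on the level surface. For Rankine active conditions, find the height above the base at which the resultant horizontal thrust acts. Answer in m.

K_a = 0.2851.
Triangular part P₁ = ½K_aγH² = 270.7 at H/3 = 3.533 m; rectangular part P₂ = K_a q H = 154.1 at H/2 = 5.300 m.
ȳ = (P₁·3.533 + P₂·5.300)/(P₁+P₂) = 4.174 m.

4.17 m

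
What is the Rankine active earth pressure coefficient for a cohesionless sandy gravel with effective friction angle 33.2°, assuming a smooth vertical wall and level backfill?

K_a = tan²(45° − φ/2) = tan²(28.40°) = 0.2924.

0.292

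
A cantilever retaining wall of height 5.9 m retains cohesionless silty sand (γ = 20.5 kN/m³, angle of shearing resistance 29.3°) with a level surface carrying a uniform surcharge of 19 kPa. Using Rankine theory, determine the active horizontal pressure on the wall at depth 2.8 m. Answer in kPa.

K_a = (1 − sin φ)/(1 + sin φ) = 0.3428.
σ_v = γz + q = 20.5 × 2.8 + 19 = 76.40 kPa.
σ_h = K_a σ_v = 0.3428 × 76.40 = 26.19 kPa.

26.2 kPa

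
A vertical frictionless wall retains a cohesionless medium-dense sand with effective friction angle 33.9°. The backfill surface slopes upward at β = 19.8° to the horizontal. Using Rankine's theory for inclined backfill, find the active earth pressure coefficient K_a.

0.338

K_a = cos β · (cos β − √(cos²β − cos²φ)) / (cos β + √(cos²β − cos²φ)).
cos β = 0.9409, cos φ = 0.8300, √(cos²β − cos²φ) = 0.4431.
K_a = 0.9409 × (0.9409 − 0.4431)/(0.9409 + 0.4431) = 0.3384.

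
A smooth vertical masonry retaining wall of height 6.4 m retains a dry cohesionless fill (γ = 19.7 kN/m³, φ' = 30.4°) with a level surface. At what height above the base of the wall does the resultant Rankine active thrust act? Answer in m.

2.13 m

K_a = 0.3280.
The pressure distribution is triangular, so the resultant acts at H/3 above the base = 6.4/3 = 2.133 m.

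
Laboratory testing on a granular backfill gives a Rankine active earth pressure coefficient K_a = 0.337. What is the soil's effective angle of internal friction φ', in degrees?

K_a = tan²(45° − φ/2) ⇒ 45° − φ/2 = arctan(√0.337) = 30.14°.
φ = 2(45° − 30.14°) = 29.73°.

29.7°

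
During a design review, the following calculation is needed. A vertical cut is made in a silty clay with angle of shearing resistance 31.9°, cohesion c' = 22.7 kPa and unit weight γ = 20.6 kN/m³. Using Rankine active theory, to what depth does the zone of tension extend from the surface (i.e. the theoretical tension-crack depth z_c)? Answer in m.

K_a = tan²(45° − 31.9°/2) = 0.3085; √K_a = 0.5555.
The active pressure is zero where K_a γ z = 2c√K_a, so z_c = 2c/(γ√K_a) = 2×22.7/(20.6×0.5555) = 3.968 m.

3.97 m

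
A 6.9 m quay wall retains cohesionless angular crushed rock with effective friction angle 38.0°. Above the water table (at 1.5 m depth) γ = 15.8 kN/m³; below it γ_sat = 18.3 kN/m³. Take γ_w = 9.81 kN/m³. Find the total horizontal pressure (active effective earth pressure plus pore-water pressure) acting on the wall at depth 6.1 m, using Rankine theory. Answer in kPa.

K_a = (1 − sin φ)/(1 + sin φ) = 0.2379.
γ' = 18.3 − 9.81 = 8.490 kN/m³.
Effective vertical stress at 6.1 m: σ'_v = 15.8×1.5 + 8.490×4.60 = 62.75 kPa.
σ'_h = K_a σ'_v = 0.2379 × 62.75 = 14.93 kPa; u = γ_w × 4.60 = 45.13 kPa.
Total σ_h = 14.93 + 45.13 = 60.05 kPa.

60.1 kPa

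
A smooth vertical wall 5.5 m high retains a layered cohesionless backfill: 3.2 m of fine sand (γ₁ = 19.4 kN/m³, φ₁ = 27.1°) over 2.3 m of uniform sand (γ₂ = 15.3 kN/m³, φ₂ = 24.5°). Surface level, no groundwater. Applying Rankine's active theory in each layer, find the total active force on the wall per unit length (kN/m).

K_a1 = tan²(45°−27.1°/2) = 0.3741; K_a2 = tan²(45°−24.5°/2) = 0.4137.
Layer 1: σ at base = K_a1 γ₁ h₁ = 23.22 kPa; P₁ = ½×23.22×3.2 = 37.15.
Layer 2: σ_v at top = γ₁h₁ = 62.08; σ_h top = K_a2×62.08 = 25.68; σ_h base = K_a2×(62.08+15.3×2.3) = 40.24.
P₂ = ½(25.68+40.24)×2.3 = 75.82. Total P_a = 37.15+75.82 = 113.0 kN/m.

113 kN/m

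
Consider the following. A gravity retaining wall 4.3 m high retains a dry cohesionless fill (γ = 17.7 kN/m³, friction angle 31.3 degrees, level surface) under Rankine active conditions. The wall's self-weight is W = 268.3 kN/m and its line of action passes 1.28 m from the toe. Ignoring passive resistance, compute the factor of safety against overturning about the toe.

4.63

K_a = tan²(45° − 31.3°/2) = 0.3162.
P_a = ½K_aγH² = 0.5×0.3162×17.7×4.3² = 51.74 kN/m, acting at H/3 = 1.433 m above the base.
Overturning moment M_o = P_a × H/3 = 51.74 × 1.433 = 74.16.
Resisting moment M_r = W × 1.28 = 268.3 × 1.28 = 343.4.
FS_overturning = M_r/M_o = 343.4/74.16 = 4.631.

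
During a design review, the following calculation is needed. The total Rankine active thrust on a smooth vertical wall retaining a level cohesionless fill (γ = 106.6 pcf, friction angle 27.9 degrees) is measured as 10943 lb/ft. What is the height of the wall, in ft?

K_a = 0.3625. P_a = ½ K_a γ H² ⇒ H = √(2P_a/(K_a γ)).
H = √(2×10943/(0.3625×106.6)) = 23.80 ft.

23.8 ft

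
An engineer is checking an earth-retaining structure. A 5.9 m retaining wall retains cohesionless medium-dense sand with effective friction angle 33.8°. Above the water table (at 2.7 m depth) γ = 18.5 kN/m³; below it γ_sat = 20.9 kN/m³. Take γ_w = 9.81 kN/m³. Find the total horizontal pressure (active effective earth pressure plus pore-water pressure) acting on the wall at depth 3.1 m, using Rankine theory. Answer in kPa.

19.4 kPa

K_a = (1 − sin φ)/(1 + sin φ) = 0.2851.
γ' = 20.9 − 9.81 = 11.09 kN/m³.
Effective vertical stress at 3.1 m: σ'_v = 18.5×2.7 + 11.09×0.400 = 54.39 kPa.
σ'_h = K_a σ'_v = 0.2851 × 54.39 = 15.51 kPa; u = γ_w × 0.400 = 3.924 kPa.
Total σ_h = 15.51 + 3.924 = 19.43 kPa.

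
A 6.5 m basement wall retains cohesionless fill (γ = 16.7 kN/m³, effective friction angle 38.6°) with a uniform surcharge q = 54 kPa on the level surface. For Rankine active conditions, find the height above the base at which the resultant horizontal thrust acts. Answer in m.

K_a = 0.2316.
Triangular part P₁ = ½K_aγH² = 81.71 at H/3 = 2.167 m; rectangular part P₂ = K_a q H = 81.30 at H/2 = 3.250 m.
ȳ = (P₁·2.167 + P₂·3.250)/(P₁+P₂) = 2.707 m.

2.71 m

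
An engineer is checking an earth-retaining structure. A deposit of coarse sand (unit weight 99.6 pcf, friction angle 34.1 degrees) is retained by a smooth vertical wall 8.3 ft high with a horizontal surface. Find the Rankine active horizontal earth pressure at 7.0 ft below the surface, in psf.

K_a = (1 − sin φ)/(1 + sin φ) = 0.2815.
σ_h = K_a γ z = 0.2815 × 99.6 × 7.0 = 196.3 psf.

196 psf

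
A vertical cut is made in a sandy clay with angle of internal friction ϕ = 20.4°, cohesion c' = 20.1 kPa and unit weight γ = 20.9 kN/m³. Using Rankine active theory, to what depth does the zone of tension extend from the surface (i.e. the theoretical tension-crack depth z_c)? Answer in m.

K_a = tan²(45° − 20.4°/2) = 0.4831; √K_a = 0.6950.
The active pressure is zero where K_a γ z = 2c√K_a, so z_c = 2c/(γ√K_a) = 2×20.1/(20.9×0.6950) = 2.767 m.

2.77 m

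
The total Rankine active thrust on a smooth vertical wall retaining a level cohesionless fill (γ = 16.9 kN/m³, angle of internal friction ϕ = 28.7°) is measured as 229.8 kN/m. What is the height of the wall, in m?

K_a = 0.3511. P_a = ½ K_a γ H² ⇒ H = √(2P_a/(K_a γ)).
H = √(2×229.8/(0.3511×16.9)) = 8.800 m.

8.80 m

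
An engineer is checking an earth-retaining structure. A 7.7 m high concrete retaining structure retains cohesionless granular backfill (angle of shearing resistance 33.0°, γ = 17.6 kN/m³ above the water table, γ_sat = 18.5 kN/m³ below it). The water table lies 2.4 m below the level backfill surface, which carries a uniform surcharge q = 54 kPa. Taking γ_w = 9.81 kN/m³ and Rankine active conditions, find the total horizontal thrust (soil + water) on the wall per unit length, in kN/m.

377 kN/m

K_a = tan²(45° − φ/2) = 0.2948.
γ' = 18.5 − 9.81 = 8.690 kN/m³. h₂ = H − d_w = 5.3 m.
σ'_h: at surface K_a·q = 15.92; at WT K_a(q+γd_w) = 28.37; at base K_a(q+γd_w+γ'h₂) = 41.95 kPa.
P₁ = ½(15.92+28.37)×2.4 = 53.15; P₂ = ½(28.37+41.95)×5.3 = 186.4; P_w = ½γ_w h₂² = 137.8.
Total = 53.15+186.4+137.8 = 377.3 kN/m.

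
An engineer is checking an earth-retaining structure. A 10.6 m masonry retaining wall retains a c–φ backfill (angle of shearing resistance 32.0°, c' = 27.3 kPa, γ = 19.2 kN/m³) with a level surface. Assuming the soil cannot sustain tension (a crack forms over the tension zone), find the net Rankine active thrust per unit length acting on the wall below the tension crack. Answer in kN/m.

88.2 kN/m

K_a = 0.3073; √K_a = 0.5543.
Tension-crack depth z_c = 2c/(γ√K_a) = 2×27.3/(19.2×0.5543) = 5.130 m.
σ_a at base = K_a γ H − 2c√K_a = 0.3073×19.2×10.6 − 2×27.3×0.5543 = 32.27 kPa.
P_a = ½ × 32.27 × (H − z_c) = 0.5×32.27×5.470 = 88.25 kN/m.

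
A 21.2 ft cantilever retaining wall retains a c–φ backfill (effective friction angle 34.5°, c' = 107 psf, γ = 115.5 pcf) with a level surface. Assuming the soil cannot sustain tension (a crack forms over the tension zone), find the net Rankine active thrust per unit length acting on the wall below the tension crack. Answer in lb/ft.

K_a = 0.2768; √K_a = 0.5261.
Tension-crack depth z_c = 2c/(γ√K_a) = 2×107/(115.5×0.5261) = 3.522 ft.
σ_a at base = K_a γ H − 2c√K_a = 0.2768×115.5×21.2 − 2×107×0.5261 = 565.2 psf.
P_a = ½ × 565.2 × (H − z_c) = 0.5×565.2×17.68 = 4996 lb/ft.

5000 lb/ft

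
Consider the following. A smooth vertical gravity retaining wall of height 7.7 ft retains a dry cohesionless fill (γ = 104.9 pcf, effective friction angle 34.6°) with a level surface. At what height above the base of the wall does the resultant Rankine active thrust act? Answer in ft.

2.57 ft

K_a = 0.2756.
The pressure distribution is triangular, so the resultant acts at H/3 above the base = 7.7/3 = 2.567 ft.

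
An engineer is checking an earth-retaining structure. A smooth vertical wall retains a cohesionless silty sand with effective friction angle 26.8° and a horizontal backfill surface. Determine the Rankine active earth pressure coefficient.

0.378

K_a = tan²(45° − φ/2) = tan²(31.60°) = 0.3785.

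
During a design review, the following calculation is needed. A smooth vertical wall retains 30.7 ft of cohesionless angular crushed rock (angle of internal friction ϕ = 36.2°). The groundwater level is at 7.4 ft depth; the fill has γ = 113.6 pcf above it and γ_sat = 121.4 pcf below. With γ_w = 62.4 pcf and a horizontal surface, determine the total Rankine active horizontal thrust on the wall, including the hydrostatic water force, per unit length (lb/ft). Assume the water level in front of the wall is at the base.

26900 lb/ft

K_a = tan²(45° − φ/2) = 0.2574.
γ' = 121.4 − 62.4 = 59.00 pcf. Depth below WT = 23.3 ft.
σ'_h at WT = K_a γ d_w = 216.4 psf; at base = 216.4 + K_a γ' × 23.3 = 570.2 psf.
P₁ (0–7.4 ft) = ½×216.4×7.4 = 800.6. P₂ (7.4–30.7 ft) = ½(216.4+570.2)×23.3 = 9163.
P_w = ½ γ_w h₂² = 0.5×62.4×23.3² = 16940. Total = 800.6+9163+16940 = 26900 lb/ft.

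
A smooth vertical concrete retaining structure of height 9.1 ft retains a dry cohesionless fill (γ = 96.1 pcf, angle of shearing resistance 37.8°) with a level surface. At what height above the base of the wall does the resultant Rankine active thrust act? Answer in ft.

3.03 ft

K_a = 0.2400.
The pressure distribution is triangular, so the resultant acts at H/3 above the base = 9.1/3 = 3.033 ft.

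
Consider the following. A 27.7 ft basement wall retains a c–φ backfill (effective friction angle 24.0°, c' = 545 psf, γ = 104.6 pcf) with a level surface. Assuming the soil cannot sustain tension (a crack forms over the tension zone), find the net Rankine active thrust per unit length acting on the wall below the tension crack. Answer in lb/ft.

3000 lb/ft

K_a = 0.4217; √K_a = 0.6494.
Tension-crack depth z_c = 2c/(γ√K_a) = 2×545/(104.6×0.6494) = 16.05 ft.
σ_a at base = K_a γ H − 2c√K_a = 0.4217×104.6×27.7 − 2×545×0.6494 = 514.1 psf.
P_a = ½ × 514.1 × (H − z_c) = 0.5×514.1×11.65 = 2995 lb/ft.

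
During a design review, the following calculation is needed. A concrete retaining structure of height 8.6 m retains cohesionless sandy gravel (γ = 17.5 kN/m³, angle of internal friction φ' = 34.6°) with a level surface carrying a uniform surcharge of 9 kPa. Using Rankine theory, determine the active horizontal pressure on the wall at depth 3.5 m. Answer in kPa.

K_a = (1 − sin φ)/(1 + sin φ) = 0.2756.
σ_v = γz + q = 17.5 × 3.5 + 9 = 70.25 kPa.
σ_h = K_a σ_v = 0.2756 × 70.25 = 19.36 kPa.

19.4 kPa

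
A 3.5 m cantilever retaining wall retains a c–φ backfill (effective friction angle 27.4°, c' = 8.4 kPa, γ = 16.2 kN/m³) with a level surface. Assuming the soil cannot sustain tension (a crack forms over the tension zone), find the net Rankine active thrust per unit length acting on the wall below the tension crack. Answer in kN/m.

K_a = 0.3697; √K_a = 0.6080.
Tension-crack depth z_c = 2c/(γ√K_a) = 2×8.4/(16.2×0.6080) = 1.706 m.
σ_a at base = K_a γ H − 2c√K_a = 0.3697×16.2×3.5 − 2×8.4×0.6080 = 10.75 kPa.
P_a = ½ × 10.75 × (H − z_c) = 0.5×10.75×1.794 = 9.641 kN/m.

9.64 kN/m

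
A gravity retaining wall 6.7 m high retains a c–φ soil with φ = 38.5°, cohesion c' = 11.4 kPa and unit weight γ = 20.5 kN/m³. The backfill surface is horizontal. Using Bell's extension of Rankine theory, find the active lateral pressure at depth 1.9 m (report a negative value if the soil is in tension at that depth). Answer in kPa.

-1.94 kPa

K_a = (1 − sin φ)/(1 + sin φ) = 0.2327.
σ_a = K_a γ z − 2c√K_a = 0.2327×20.5×1.9 − 2×11.4×0.4823 = -1.936 kPa.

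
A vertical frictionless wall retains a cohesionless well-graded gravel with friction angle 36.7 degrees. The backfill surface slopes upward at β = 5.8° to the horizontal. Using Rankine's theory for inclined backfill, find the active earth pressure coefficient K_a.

0.255

K_a = cos β · (cos β − √(cos²β − cos²φ)) / (cos β + √(cos²β − cos²φ)).
cos β = 0.9949, cos φ = 0.8018, √(cos²β − cos²φ) = 0.5890.
K_a = 0.9949 × (0.9949 − 0.5890)/(0.9949 + 0.5890) = 0.2549.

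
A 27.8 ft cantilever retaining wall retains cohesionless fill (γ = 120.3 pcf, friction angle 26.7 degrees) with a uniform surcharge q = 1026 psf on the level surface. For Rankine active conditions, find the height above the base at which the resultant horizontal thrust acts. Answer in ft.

K_a = 0.3800.
Triangular part P₁ = ½K_aγH² = 17660 at H/3 = 9.267 ft; rectangular part P₂ = K_a q H = 10840 at H/2 = 13.90 ft.
ȳ = (P₁·9.267 + P₂·13.90)/(P₁+P₂) = 11.03 ft.

11.0 ft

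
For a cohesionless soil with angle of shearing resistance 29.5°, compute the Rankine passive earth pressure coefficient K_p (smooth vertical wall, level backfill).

K_p = (1 + sin φ)/(1 − sin φ) = tan²(45° + 29.5°/2) = 2.940.

2.94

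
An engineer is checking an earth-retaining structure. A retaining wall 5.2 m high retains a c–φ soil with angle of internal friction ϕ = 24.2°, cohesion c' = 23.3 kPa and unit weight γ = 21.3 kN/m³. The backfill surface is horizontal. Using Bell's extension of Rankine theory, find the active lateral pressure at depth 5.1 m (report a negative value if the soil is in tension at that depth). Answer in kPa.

15.3 kPa

K_a = (1 − sin φ)/(1 + sin φ) = 0.4185.
σ_a = K_a γ z − 2c√K_a = 0.4185×21.3×5.1 − 2×23.3×0.6469 = 15.32 kPa.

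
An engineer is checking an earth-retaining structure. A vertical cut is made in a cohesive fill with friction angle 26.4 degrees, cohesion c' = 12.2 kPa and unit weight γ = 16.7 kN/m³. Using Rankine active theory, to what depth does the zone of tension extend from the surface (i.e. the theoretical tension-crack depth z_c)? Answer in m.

K_a = tan²(45° − 26.4°/2) = 0.3844; √K_a = 0.6200.
The active pressure is zero where K_a γ z = 2c√K_a, so z_c = 2c/(γ√K_a) = 2×12.2/(16.7×0.6200) = 2.356 m.

2.36 m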